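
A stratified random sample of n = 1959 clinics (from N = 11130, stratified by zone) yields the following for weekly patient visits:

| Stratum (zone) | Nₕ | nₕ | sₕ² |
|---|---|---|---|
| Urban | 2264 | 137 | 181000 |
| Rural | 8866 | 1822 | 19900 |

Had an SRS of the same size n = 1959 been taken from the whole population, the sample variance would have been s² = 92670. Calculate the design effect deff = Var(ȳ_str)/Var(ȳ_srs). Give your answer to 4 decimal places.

Var(ȳ_str) = Σ Wₕ²(1−fₕ)sₕ²/nₕ with Wₕ = Nₕ/11130:
  Urban: (2264/11130)²·(1−137/2264)·181000/137 = 51.358413
  Rural: (8866/11130)²·(1−1822/8866)·19900/1822 = 5.50632
  → Var(ȳ_str) = 56.864733.
Var(ȳ_srs) = (1 − 1959/11130)·92670/1959 = 38.978602.
deff = 56.864733 / 38.978602 = 1.4589.

1.4589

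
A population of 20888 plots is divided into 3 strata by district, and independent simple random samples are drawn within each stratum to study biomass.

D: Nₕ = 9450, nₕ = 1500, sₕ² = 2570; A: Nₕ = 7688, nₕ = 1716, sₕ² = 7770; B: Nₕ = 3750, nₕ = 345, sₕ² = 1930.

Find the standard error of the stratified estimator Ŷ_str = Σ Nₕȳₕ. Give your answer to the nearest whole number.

Var(Ŷ_str) = Σₕ Nₕ²(1 − fₕ)sₕ²/nₕ.
D: 9450²·(1 − 1500/9450)·2570/1500 = 1.2871845 × 10^8.
A: 7688²·(1 − 1716/7688)·7770/1716 = 2.0789158 × 10^8.
B: 3750²·(1 − 345/3750)·1930/345 = 7.1430978 × 10^7.
Sum = 4.0804101 × 10^8.
SE = √(4.0804101 × 10^8) = 20200.

20200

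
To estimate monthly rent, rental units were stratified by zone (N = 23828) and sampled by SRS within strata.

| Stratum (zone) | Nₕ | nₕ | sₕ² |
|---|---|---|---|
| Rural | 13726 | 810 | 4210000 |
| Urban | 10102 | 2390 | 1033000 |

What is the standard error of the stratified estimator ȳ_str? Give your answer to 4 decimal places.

Var(ȳ_str) = Σₕ Wₕ²(1 − fₕ)sₕ²/nₕ with Wₕ = Nₕ/N, N = 23828.
Rural: Wₕ = 0.57604499; term = 0.57604499²·(1 − 0.05901209)·4210000/810 = 1622.9081.
Urban: Wₕ = 0.42395501; term = 0.42395501²·(1 − 0.23658681)·1033000/2390 = 59.306408.
Sum = 1682.2145.
SE = √(1682.2145) = 41.0148.

41.0148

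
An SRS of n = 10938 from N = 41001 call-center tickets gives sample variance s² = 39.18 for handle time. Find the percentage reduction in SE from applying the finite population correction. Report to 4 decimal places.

14.3714

f = n/N = 10938/41001 = 0.26677398.
SE_no-fpc = √(s²/n) = 0.059849876; SE_fpc = √((1−f)s²/n) = 0.051248622.
Ratio = √(1−f) = 0.85628618. Reduction = 100·(1 − 0.85628618) = 14.3714%.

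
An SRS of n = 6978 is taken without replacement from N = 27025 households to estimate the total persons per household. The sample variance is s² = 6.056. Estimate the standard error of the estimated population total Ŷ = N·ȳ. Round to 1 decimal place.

Var(Ŷ) = N²·Var(ȳ) = N²·(1 − n/N)·s²/n.
f = 6978/27025 = 0.25820537; Var(ȳ) = 0.74179463·6.056/6978 = 6.4378164 × 10^-4.
Var(Ŷ) = 27025² · (6.4378164 × 10^-4) = 470186.32.
SE(Ŷ) = √(470186.32) = 685.7.

685.7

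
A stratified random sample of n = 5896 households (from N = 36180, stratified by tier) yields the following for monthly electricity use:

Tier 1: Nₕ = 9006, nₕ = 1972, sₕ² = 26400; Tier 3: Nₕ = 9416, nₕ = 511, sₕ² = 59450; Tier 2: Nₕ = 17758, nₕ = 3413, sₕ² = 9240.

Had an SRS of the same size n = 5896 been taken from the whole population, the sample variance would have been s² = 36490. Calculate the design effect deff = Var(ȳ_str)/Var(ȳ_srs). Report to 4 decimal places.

Var(ȳ_str) = Σ Wₕ²(1−fₕ)sₕ²/nₕ with Wₕ = Nₕ/36180:
  Tier 1: (9006/36180)²·(1−1972/9006)·26400/1972 = 0.64787944
  Tier 3: (9416/36180)²·(1−511/9416)·59450/511 = 7.4523665
  Tier 2: (17758/36180)²·(1−3413/17758)·9240/3413 = 0.52685749
  → Var(ȳ_str) = 8.6271034.
Var(ȳ_srs) = (1 − 5896/36180)·36490/5896 = 5.1803734.
deff = 8.6271034 / 5.1803734 = 1.6653.

1.6653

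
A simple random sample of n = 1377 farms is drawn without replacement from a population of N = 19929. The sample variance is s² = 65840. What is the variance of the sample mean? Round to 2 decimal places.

Under SRS without replacement, Var(ȳ) = (1 − f)·s²/n with f = n/N = 1377/19929 = 0.06909529.
Var(ȳ) = (1 − 0.06909529)·65840/1377 = 0.93090471·47.814089 = 44.51036.

44.51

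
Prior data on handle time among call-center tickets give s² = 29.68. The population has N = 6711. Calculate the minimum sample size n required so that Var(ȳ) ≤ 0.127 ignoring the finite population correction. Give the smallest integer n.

Without fpc, n₀ = s²/D = 29.68/0.127 = 233.7008.
Rounding up, n = 234.

234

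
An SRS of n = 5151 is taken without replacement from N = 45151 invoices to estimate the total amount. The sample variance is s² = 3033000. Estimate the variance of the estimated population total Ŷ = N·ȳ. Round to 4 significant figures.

Var(Ŷ) = N²·Var(ȳ) = N²·(1 − n/N)·s²/n.
f = 5151/45151 = 0.11408385; Var(ȳ) = 0.88591615·3033000/5151 = 521.64311.
Var(Ŷ) = 45151² · 521.64311 = 1.0634283 × 10^12.

1.063 × 10^12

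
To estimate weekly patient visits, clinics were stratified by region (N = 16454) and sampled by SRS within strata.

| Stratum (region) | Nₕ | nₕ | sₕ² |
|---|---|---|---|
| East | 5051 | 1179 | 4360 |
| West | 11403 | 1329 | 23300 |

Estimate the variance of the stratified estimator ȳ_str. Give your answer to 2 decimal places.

7.71

Var(ȳ_str) = Σₕ Wₕ²(1 − fₕ)sₕ²/nₕ with Wₕ = Nₕ/N, N = 16454.
East: Wₕ = 0.30697703; term = 0.30697703²·(1 − 0.23341912)·4360/1179 = 0.26714215.
West: Wₕ = 0.69302297; term = 0.69302297²·(1 − 0.11654828)·23300/1329 = 7.4389052.
Sum = 7.7060474.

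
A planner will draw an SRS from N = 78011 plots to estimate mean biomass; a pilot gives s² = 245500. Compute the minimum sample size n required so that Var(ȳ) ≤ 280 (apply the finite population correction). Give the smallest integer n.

868

Without fpc, n₀ = s²/D = 245500/280 = 876.7857.
With fpc, (1 − n/N)·s²/n ≤ D requires n ≥ n₀/(1 + n₀/N) = 876.7857/(1 + 876.7857/78011) = 867.0408.
Rounding up, n = 868.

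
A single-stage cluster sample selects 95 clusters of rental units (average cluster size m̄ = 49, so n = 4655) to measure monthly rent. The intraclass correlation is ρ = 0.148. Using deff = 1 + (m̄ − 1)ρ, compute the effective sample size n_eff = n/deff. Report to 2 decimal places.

deff = 1 + (49 − 1)·0.148 = 1 + 7.104 = 8.104.
n_eff = 4655 / 8.104 = 574.41.

574.41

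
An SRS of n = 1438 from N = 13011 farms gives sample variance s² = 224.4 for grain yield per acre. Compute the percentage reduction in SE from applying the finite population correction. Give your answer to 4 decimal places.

f = n/N = 1438/13011 = 0.11052187.
SE_no-fpc = √(s²/n) = 0.39503173; SE_fpc = √((1−f)s²/n) = 0.37256291.
Ratio = √(1−f) = 0.94312148. Reduction = 100·(1 − 0.94312148) = 5.6879%.

5.6879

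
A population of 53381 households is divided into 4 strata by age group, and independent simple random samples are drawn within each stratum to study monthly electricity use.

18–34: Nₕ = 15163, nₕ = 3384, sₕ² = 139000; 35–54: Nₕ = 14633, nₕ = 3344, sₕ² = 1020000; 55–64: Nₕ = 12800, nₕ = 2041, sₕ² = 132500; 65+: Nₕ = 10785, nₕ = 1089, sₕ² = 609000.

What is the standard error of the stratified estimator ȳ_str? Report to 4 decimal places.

Var(ȳ_str) = Σₕ Wₕ²(1 − fₕ)sₕ²/nₕ with Wₕ = Nₕ/N, N = 53381.
18–34: Wₕ = 0.28405238; term = 0.28405238²·(1 − 0.22317483)·139000/3384 = 2.5745693.
35–54: Wₕ = 0.27412375; term = 0.27412375²·(1 − 0.22852457)·1020000/3344 = 17.682731.
55–64: Wₕ = 0.23978569; term = 0.23978569²·(1 − 0.15945313)·132500/2041 = 3.1374827.
65+: Wₕ = 0.20203818; term = 0.20203818²·(1 − 0.10097357)·609000/1089 = 20.522429.
Sum = 43.917212.
SE = √(43.917212) = 6.6270.

6.6270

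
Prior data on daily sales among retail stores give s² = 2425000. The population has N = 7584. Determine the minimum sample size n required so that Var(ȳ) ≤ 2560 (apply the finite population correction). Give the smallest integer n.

Without fpc, n₀ = s²/D = 2425000/2560 = 947.2656.
With fpc, (1 − n/N)·s²/n ≤ D requires n ≥ n₀/(1 + n₀/N) = 947.2656/(1 + 947.2656/7584) = 842.0864.
Rounding up, n = 843.

843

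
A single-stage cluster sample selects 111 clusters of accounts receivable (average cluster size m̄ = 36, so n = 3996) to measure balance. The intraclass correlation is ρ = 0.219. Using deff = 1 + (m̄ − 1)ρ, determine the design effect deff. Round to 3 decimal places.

deff = 1 + (36 − 1)·0.219 = 1 + 7.665 = 8.665.

8.665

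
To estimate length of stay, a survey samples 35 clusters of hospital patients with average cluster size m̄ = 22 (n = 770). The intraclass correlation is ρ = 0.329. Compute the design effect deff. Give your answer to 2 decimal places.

7.91

deff = 1 + (22 − 1)·0.329 = 1 + 6.909 = 7.909.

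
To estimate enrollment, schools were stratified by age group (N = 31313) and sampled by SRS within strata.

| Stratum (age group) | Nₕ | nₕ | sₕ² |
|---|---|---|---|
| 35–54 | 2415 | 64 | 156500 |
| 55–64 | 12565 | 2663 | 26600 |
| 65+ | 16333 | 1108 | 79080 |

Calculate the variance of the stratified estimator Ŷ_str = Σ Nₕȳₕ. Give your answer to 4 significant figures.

Var(Ŷ_str) = Σₕ Nₕ²(1 − fₕ)sₕ²/nₕ.
35–54: 2415²·(1 − 64/2415)·156500/64 = 1.3883665 × 10^10.
55–64: 12565²·(1 − 2663/12565)·26600/2663 = 1.2427847 × 10^9.
65+: 16333²·(1 − 1108/16333)·79080/1108 = 1.774803 × 10^10.
Sum = 3.287448 × 10^10.

3.287 × 10^10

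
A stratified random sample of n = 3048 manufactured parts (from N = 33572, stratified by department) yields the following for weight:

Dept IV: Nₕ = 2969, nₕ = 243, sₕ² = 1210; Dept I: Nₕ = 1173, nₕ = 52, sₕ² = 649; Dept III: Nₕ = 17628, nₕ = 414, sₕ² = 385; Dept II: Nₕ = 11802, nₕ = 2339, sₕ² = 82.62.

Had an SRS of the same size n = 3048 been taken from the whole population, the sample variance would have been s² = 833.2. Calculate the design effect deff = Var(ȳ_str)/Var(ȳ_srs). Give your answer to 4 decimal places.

Var(ȳ_str) = Σ Wₕ²(1−fₕ)sₕ²/nₕ with Wₕ = Nₕ/33572:
  Dept IV: (2969/33572)²·(1−243/2969)·1210/243 = 0.035756971
  Dept I: (1173/33572)²·(1−52/1173)·649/52 = 0.014560978
  Dept III: (17628/33572)²·(1−414/17628)·385/414 = 0.25037491
  Dept II: (11802/33572)²·(1−2339/11802)·82.62/2339 = 0.0035001366
  → Var(ȳ_str) = 0.304193.
Var(ȳ_srs) = (1 − 3048/33572)·833.2/3048 = 0.24854128.
deff = 0.304193 / 0.24854128 = 1.2239.

1.2239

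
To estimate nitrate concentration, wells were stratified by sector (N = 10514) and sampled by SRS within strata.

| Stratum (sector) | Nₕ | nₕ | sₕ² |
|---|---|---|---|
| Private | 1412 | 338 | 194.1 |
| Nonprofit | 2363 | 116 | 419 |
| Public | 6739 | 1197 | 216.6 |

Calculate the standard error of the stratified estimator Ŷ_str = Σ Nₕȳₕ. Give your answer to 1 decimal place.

5177.6

Var(Ŷ_str) = Σₕ Nₕ²(1 − fₕ)sₕ²/nₕ.
Private: 1412²·(1 − 338/1412)·194.1/338 = 870858.94.
Nonprofit: 2363²·(1 − 116/2363)·419/116 = 1.9178862 × 10^7.
Public: 6739²·(1 − 1197/6739)·216.6/1197 = 6.7581259 × 10^6.
Sum = 2.6807847 × 10^7.
SE = √(2.6807847 × 10^7) = 5177.6.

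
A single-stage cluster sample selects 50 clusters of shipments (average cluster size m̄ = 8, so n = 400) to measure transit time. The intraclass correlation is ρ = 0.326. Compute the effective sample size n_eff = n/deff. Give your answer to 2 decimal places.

121.88

deff = 1 + (8 − 1)·0.326 = 1 + 2.282 = 3.282.
n_eff = 400 / 3.282 = 121.88.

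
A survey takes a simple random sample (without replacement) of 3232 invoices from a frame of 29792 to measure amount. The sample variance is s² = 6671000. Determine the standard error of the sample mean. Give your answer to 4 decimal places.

Under SRS without replacement, Var(ȳ) = (1 − f)·s²/n with f = n/N = 3232/29792 = 0.10848550.
Var(ȳ) = (1 − 0.10848550)·6671000/3232 = 0.89151450·2064.047 = 1840.1279.
SE(ȳ) = √(1840.1279) = 42.8967.

42.8967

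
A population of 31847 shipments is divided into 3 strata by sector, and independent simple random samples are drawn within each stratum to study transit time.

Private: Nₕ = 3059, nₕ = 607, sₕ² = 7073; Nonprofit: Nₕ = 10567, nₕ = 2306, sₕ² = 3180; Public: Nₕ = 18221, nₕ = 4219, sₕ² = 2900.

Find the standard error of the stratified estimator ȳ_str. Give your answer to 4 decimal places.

Var(ȳ_str) = Σₕ Wₕ²(1 − fₕ)sₕ²/nₕ with Wₕ = Nₕ/N, N = 31847.
Private: Wₕ = 0.09605300; term = 0.09605300²·(1 − 0.19843086)·7073/607 = 0.086174318.
Nonprofit: Wₕ = 0.33180519; term = 0.33180519²·(1 − 0.21822655)·3180/2306 = 0.11869026.
Public: Wₕ = 0.57214180; term = 0.57214180²·(1 − 0.23154602)·2900/4219 = 0.17290745.
Sum = 0.37777203.
SE = √(0.37777203) = 0.6146.

0.6146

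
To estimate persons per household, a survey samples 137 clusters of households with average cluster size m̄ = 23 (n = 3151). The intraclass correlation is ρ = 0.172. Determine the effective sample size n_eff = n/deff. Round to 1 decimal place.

658.7

deff = 1 + (23 − 1)·0.172 = 1 + 3.784 = 4.784.
n_eff = 3151 / 4.784 = 658.7.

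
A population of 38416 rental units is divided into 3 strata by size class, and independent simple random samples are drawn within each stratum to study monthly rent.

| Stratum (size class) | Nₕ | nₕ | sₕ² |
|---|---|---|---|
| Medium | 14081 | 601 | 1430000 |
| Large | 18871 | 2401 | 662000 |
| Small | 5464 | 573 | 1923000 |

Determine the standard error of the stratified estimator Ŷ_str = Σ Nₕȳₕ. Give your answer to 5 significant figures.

Var(Ŷ_str) = Σₕ Nₕ²(1 − fₕ)sₕ²/nₕ.
Medium: 14081²·(1 − 601/14081)·1430000/601 = 4.5163226 × 10^11.
Large: 18871²·(1 − 2401/18871)·662000/2401 = 8.5694775 × 10^10.
Small: 5464²·(1 − 573/5464)·1923000/573 = 8.9687727 × 10^10.
Sum = 6.2701476 × 10^11.
SE = √(6.2701476 × 10^11) = 791840.

791840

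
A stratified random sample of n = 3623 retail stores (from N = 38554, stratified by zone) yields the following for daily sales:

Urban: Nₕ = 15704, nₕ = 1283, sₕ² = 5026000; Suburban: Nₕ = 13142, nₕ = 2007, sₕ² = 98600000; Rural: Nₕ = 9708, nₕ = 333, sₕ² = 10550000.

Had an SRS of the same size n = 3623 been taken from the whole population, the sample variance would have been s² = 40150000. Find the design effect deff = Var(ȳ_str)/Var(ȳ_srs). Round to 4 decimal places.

Var(ȳ_str) = Σ Wₕ²(1−fₕ)sₕ²/nₕ with Wₕ = Nₕ/38554:
  Urban: (15704/38554)²·(1−1283/15704)·5026000/1283 = 596.84644
  Suburban: (13142/38554)²·(1−2007/13142)·98600000/2007 = 4836.6242
  Rural: (9708/38554)²·(1−333/9708)·10550000/333 = 1939.86
  → Var(ȳ_str) = 7373.3306.
Var(ȳ_srs) = (1 − 3623/38554)·40150000/3623 = 10040.58.
deff = 7373.3306 / 10040.58 = 0.7344.

0.7344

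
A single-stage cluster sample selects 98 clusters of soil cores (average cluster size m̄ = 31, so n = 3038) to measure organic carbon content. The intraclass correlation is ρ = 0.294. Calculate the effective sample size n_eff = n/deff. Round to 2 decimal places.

309.37

deff = 1 + (31 − 1)·0.294 = 1 + 8.82 = 9.82.
n_eff = 3038 / 9.82 = 309.37.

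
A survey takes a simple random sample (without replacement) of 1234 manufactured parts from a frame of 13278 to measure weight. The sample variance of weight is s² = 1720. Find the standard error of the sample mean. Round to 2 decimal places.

1.12

Under SRS without replacement, Var(ȳ) = (1 − f)·s²/n with f = n/N = 1234/13278 = 0.09293568.
Var(ȳ) = (1 − 0.09293568)·1720/1234 = 0.90706432·1.3938412 = 1.2643036.
SE(ȳ) = √(1.2643036) = 1.12.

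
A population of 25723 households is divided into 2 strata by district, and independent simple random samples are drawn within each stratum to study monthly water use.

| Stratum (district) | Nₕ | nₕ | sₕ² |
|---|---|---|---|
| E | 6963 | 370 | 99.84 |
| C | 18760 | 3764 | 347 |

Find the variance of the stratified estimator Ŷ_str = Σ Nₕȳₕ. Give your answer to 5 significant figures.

Var(Ŷ_str) = Σₕ Nₕ²(1 − fₕ)sₕ²/nₕ.
E: 6963²·(1 − 370/6963)·99.84/370 = 1.2387462 × 10^7.
C: 18760²·(1 − 3764/18760)·347/3764 = 2.5935112 × 10^7.
Sum = 3.8322574 × 10^7.

3.8323 × 10^7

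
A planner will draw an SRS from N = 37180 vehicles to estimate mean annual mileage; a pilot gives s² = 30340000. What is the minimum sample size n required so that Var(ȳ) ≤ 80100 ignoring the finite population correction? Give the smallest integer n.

379

Without fpc, n₀ = s²/D = 30340000/80100 = 378.7765.
Rounding up, n = 379.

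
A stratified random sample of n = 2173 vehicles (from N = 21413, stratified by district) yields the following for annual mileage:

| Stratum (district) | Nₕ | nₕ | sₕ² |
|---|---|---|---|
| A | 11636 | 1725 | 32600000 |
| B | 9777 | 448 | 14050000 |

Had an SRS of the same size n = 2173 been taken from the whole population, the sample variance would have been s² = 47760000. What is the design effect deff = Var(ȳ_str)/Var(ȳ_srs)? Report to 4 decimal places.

Var(ȳ_str) = Σ Wₕ²(1−fₕ)sₕ²/nₕ with Wₕ = Nₕ/21413:
  A: (11636/21413)²·(1−1725/11636)·32600000/1725 = 4753.2938
  B: (9777/21413)²·(1−448/9777)·14050000/448 = 6238.5547
  → Var(ȳ_str) = 10991.849.
Var(ȳ_srs) = (1 − 2173/21413)·47760000/2173 = 19748.41.
deff = 10991.849 / 19748.41 = 0.5566.

0.5566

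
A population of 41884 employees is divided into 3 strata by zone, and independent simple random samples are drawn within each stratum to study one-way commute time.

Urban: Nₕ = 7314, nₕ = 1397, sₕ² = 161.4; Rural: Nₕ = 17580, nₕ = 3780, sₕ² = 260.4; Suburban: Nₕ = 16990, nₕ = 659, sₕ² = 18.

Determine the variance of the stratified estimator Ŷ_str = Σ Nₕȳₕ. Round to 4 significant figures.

Var(Ŷ_str) = Σₕ Nₕ²(1 − fₕ)sₕ²/nₕ.
Urban: 7314²·(1 − 1397/7314)·161.4/1397 = 4.9999268 × 10^6.
Rural: 17580²·(1 − 3780/17580)·260.4/3780 = 1.671272 × 10^7.
Suburban: 16990²·(1 − 659/16990)·18/659 = 7.5786744 × 10^6.
Sum = 2.9291321 × 10^7.

2.929 × 10^7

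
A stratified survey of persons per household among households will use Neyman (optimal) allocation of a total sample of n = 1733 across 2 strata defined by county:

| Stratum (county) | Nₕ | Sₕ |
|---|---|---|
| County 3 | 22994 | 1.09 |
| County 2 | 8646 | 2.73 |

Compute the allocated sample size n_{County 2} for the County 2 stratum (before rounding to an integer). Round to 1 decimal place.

Neyman allocation: nₕ = n·NₕSₕ / Σⱼ NⱼSⱼ.
Σ NⱼSⱼ = 22994·1.09 + 8646·2.73 = 48667.04.
n_{County 2} = 1733·8646·2.73 / 48667.04 = 840.5.

840.5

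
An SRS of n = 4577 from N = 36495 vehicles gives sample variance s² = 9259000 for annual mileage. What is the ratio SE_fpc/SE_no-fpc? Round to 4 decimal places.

0.9352

f = n/N = 4577/36495 = 0.12541444.
SE_no-fpc = √(s²/n) = 44.977114; SE_fpc = √((1−f)s²/n) = 42.062273.
Ratio = √(1−f) = 0.93519279.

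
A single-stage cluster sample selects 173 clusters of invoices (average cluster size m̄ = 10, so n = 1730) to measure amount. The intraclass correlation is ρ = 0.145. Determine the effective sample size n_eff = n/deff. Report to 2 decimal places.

deff = 1 + (10 − 1)·0.145 = 1 + 1.305 = 2.305.
n_eff = 1730 / 2.305 = 750.54.

750.54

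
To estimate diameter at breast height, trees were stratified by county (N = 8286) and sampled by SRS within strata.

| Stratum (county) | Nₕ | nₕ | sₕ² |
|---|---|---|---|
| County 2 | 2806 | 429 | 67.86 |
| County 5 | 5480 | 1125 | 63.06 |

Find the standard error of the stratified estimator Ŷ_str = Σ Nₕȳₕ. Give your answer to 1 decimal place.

1546.9

Var(Ŷ_str) = Σₕ Nₕ²(1 − fₕ)sₕ²/nₕ.
County 2: 2806²·(1 − 429/2806)·67.86/429 = 1.0550509 × 10^6.
County 5: 5480²·(1 − 1125/5480)·63.06/1125 = 1.3377352 × 10^6.
Sum = 2.3927861 × 10^6.
SE = √(2.3927861 × 10^6) = 1546.9.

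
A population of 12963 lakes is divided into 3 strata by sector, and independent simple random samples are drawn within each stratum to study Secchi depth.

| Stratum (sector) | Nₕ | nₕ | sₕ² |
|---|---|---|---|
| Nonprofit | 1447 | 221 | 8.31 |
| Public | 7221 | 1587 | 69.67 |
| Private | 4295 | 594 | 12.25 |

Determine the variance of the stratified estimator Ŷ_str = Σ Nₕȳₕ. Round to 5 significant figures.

2.1805 × 10^6

Var(Ŷ_str) = Σₕ Nₕ²(1 − fₕ)sₕ²/nₕ.
Nonprofit: 1447²·(1 − 221/1447)·8.31/221 = 66706.438.
Public: 7221²·(1 − 1587/7221)·69.67/1587 = 1.7860066 × 10^6.
Private: 4295²·(1 − 594/4295)·12.25/594 = 327817.32.
Sum = 2.1805304 × 10^6.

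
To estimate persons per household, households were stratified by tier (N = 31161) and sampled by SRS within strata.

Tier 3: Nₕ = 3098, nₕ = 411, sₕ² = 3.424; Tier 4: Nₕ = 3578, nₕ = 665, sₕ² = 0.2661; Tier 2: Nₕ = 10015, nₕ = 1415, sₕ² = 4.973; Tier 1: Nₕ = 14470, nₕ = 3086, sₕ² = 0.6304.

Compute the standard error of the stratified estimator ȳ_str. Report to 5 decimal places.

0.02055

Var(ȳ_str) = Σₕ Wₕ²(1 − fₕ)sₕ²/nₕ with Wₕ = Nₕ/N, N = 31161.
Tier 3: Wₕ = 0.09941915; term = 0.09941915²·(1 − 0.13266624)·3.424/411 = 7.1419736 × 10^-5.
Tier 4: Wₕ = 0.11482302; term = 0.11482302²·(1 − 0.18585802)·0.2661/665 = 4.2951791 × 10^-6.
Tier 2: Wₕ = 0.32139533; term = 0.32139533²·(1 − 0.14128807)·4.973/1415 = 3.1173722 × 10^-4.
Tier 1: Wₕ = 0.46436250; term = 0.46436250²·(1 − 0.21326883)·0.6304/3086 = 3.4654603 × 10^-5.
Sum = 4.2210674 × 10^-4.
SE = √(4.2210674 × 10^-4) = 0.02055.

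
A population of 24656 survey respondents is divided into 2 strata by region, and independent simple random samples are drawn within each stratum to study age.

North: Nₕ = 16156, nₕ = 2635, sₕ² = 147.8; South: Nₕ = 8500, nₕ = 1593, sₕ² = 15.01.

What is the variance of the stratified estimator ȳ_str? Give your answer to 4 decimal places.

0.0211

Var(ȳ_str) = Σₕ Wₕ²(1 − fₕ)sₕ²/nₕ with Wₕ = Nₕ/N, N = 24656.
North: Wₕ = 0.65525633; term = 0.65525633²·(1 − 0.16309730)·147.8/2635 = 0.020155391.
South: Wₕ = 0.34474367; term = 0.34474367²·(1 − 0.18741176)·15.01/1593 = 9.0997205 × 10^-4.
Sum = 0.021065363.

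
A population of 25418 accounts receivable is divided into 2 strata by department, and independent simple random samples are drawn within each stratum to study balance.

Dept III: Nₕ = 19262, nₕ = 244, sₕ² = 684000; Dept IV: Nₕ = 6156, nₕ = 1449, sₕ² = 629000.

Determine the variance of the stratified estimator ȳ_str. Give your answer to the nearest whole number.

1609

Var(ȳ_str) = Σₕ Wₕ²(1 − fₕ)sₕ²/nₕ with Wₕ = Nₕ/N, N = 25418.
Dept III: Wₕ = 0.75780943; term = 0.75780943²·(1 − 0.01266743)·684000/244 = 1589.4605.
Dept IV: Wₕ = 0.24219057; term = 0.24219057²·(1 − 0.23538012)·629000/1449 = 19.468941.
Sum = 1608.9294.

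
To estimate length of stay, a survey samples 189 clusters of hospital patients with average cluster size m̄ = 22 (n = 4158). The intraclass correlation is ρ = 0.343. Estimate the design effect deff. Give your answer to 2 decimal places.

8.20

deff = 1 + (22 − 1)·0.343 = 1 + 7.203 = 8.203.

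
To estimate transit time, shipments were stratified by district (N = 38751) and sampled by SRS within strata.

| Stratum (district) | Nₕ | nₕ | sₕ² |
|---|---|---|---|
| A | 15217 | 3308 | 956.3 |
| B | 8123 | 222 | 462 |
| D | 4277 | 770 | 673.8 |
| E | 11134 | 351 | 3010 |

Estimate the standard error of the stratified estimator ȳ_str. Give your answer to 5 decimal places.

Var(ȳ_str) = Σₕ Wₕ²(1 − fₕ)sₕ²/nₕ with Wₕ = Nₕ/N, N = 38751.
A: Wₕ = 0.39268664; term = 0.39268664²·(1 − 0.21738845)·956.3/3308 = 0.034887284.
B: Wₕ = 0.20962040; term = 0.20962040²·(1 − 0.02732980)·462/222 = 0.08894503.
D: Wₕ = 0.11037135; term = 0.11037135²·(1 − 0.18003273)·673.8/770 = 0.0087407655.
E: Wₕ = 0.28732162; term = 0.28732162²·(1 − 0.03152506)·3010/351 = 0.68562141.
Sum = 0.81819449.
SE = √(0.81819449) = 0.90454.

0.90454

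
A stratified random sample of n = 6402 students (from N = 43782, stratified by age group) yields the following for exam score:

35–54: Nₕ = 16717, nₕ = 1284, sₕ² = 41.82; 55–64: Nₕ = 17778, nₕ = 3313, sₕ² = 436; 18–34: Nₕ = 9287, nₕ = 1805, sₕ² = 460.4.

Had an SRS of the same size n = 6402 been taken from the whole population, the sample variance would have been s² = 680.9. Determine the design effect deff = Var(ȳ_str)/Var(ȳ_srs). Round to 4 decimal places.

Var(ȳ_str) = Σ Wₕ²(1−fₕ)sₕ²/nₕ with Wₕ = Nₕ/43782:
  35–54: (16717/43782)²·(1−1284/16717)·41.82/1284 = 0.0043836564
  55–64: (17778/43782)²·(1−3313/17778)·436/3313 = 0.017655304
  18–34: (9287/43782)²·(1−1805/9287)·460.4/1805 = 0.0092461315
  → Var(ȳ_str) = 0.031285092.
Var(ȳ_srs) = (1 − 6402/43782)·680.9/6402 = 0.090805335.
deff = 0.031285092 / 0.090805335 = 0.3445.

0.3445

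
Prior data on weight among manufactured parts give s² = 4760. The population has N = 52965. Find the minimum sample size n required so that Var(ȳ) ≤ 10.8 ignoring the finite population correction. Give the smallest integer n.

441

Without fpc, n₀ = s²/D = 4760/10.8 = 440.7407.
Rounding up, n = 441.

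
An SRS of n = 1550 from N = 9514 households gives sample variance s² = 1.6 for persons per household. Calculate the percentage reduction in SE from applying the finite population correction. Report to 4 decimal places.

f = n/N = 1550/9514 = 0.16291781.
SE_no-fpc = √(s²/n) = 0.032128773; SE_fpc = √((1−f)s²/n) = 0.02939532.
Ratio = √(1−f) = 0.91492196. Reduction = 100·(1 − 0.91492196) = 8.5078%.

8.5078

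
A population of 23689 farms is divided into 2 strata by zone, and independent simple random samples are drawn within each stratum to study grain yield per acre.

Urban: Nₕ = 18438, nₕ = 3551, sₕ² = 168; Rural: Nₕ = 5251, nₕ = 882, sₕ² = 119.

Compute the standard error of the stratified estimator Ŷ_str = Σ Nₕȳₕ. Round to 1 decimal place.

Var(Ŷ_str) = Σₕ Nₕ²(1 − fₕ)sₕ²/nₕ.
Urban: 18438²·(1 − 3551/18438)·168/3551 = 1.2986126 × 10^7.
Rural: 5251²·(1 − 882/5251)·119/882 = 3.0952978 × 10^6.
Sum = 1.6081424 × 10^7.
SE = √(1.6081424 × 10^7) = 4010.2.

4010.2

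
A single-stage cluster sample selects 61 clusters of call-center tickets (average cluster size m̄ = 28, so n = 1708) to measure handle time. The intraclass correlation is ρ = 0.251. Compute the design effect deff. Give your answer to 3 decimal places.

7.777

deff = 1 + (28 − 1)·0.251 = 1 + 6.777 = 7.777.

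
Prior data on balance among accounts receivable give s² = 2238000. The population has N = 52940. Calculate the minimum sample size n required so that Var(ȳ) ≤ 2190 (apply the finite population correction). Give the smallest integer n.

Without fpc, n₀ = s²/D = 2238000/2190 = 1021.9178.
With fpc, (1 − n/N)·s²/n ≤ D requires n ≥ n₀/(1 + n₀/N) = 1021.9178/(1 + 1021.9178/52940) = 1002.5650.
Rounding up, n = 1003.

1003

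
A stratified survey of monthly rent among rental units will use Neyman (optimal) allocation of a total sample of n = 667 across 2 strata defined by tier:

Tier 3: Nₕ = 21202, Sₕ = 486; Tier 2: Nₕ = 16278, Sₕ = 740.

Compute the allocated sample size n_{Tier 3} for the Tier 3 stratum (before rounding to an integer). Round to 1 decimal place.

307.5

Neyman allocation: nₕ = n·NₕSₕ / Σⱼ NⱼSⱼ.
Σ NⱼSⱼ = 21202·486 + 16278·740 = 2.2349892 × 10^7.
n_{Tier 3} = 667·21202·486 / (2.2349892 × 10^7) = 307.5.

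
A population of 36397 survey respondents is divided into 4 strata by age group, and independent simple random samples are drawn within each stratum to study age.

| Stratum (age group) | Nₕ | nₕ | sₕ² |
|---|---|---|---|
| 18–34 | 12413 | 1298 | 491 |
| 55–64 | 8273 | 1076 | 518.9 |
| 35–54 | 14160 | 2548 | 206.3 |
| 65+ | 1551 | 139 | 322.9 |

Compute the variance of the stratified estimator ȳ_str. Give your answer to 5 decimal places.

Var(ȳ_str) = Σₕ Wₕ²(1 − fₕ)sₕ²/nₕ with Wₕ = Nₕ/N, N = 36397.
18–34: Wₕ = 0.34104459; term = 0.34104459²·(1 − 0.10456779)·491/1298 = 0.039396881.
55–64: Wₕ = 0.22729895; term = 0.22729895²·(1 − 0.13006165)·518.9/1076 = 0.021674783.
35–54: Wₕ = 0.38904305; term = 0.38904305²·(1 − 0.17994350)·206.3/2548 = 0.010049372.
65+: Wₕ = 0.04261340; term = 0.04261340²·(1 − 0.08961960)·322.9/139 = 0.0038403302.
Sum = 0.074961366.

0.07496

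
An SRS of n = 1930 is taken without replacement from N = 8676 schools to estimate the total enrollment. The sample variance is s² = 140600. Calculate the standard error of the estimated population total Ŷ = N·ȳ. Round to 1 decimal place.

Var(Ŷ) = N²·Var(ȳ) = N²·(1 − n/N)·s²/n.
f = 1930/8676 = 0.22245274; Var(ȳ) = 0.77754726·140600/1930 = 56.644116.
Var(Ŷ) = 8676² · 56.644116 = 4.2637712 × 10^9.
SE(Ŷ) = √(4.2637712 × 10^9) = 65297.6.

65297.6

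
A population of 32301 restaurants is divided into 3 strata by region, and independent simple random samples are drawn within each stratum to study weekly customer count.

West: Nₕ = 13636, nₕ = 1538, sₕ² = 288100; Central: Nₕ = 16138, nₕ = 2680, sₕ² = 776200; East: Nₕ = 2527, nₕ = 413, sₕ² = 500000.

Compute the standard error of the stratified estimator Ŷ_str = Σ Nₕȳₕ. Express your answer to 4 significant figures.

Var(Ŷ_str) = Σₕ Nₕ²(1 − fₕ)sₕ²/nₕ.
West: 13636²·(1 − 1538/13636)·288100/1538 = 3.0902065 × 10^10.
Central: 16138²·(1 − 2680/16138)·776200/2680 = 6.290267 × 10^10.
East: 2527²·(1 − 413/2527)·500000/413 = 6.4674068 × 10^9.
Sum = 1.0027214 × 10^11.
SE = √(1.0027214 × 10^11) = 316700.

316700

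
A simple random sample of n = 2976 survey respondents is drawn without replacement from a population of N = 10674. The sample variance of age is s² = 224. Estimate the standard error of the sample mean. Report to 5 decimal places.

0.23299

Under SRS without replacement, Var(ȳ) = (1 − f)·s²/n with f = n/N = 2976/10674 = 0.27880832.
Var(ȳ) = (1 − 0.27880832)·224/2976 = 0.72119168·0.075268817 = 0.054283245.
SE(ȳ) = √(0.054283245) = 0.23299.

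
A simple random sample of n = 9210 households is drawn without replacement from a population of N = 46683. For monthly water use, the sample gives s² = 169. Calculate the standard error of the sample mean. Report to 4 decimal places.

Under SRS without replacement, Var(ȳ) = (1 − f)·s²/n with f = n/N = 9210/46683 = 0.19728809.
Var(ȳ) = (1 − 0.19728809)·169/9210 = 0.80271191·0.01834962 = 0.014729458.
SE(ȳ) = √(0.014729458) = 0.1214.

0.1214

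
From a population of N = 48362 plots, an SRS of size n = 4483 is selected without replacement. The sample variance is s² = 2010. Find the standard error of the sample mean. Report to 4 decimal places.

Under SRS without replacement, Var(ȳ) = (1 − f)·s²/n with f = n/N = 4483/48362 = 0.09269675.
Var(ȳ) = (1 − 0.09269675)·2010/4483 = 0.90730325·0.44836047 = 0.40679892.
SE(ȳ) = √(0.40679892) = 0.6378.

0.6378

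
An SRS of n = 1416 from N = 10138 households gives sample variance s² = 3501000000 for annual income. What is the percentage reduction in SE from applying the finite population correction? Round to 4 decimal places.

7.2462

f = n/N = 1416/10138 = 0.13967252.
SE_no-fpc = √(s²/n) = 1572.405; SE_fpc = √((1−f)s²/n) = 1458.4661.
Ratio = √(1−f) = 0.92753840. Reduction = 100·(1 − 0.92753840) = 7.2462%.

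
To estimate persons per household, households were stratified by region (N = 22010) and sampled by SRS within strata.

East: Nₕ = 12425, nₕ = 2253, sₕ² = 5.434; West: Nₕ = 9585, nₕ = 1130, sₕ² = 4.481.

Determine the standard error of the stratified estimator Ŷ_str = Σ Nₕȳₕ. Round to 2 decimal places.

Var(Ŷ_str) = Σₕ Nₕ²(1 − fₕ)sₕ²/nₕ.
East: 12425²·(1 − 2253/12425)·5.434/2253 = 304832.45.
West: 9585²·(1 − 1130/9585)·4.481/1130 = 321367.7.
Sum = 626200.15.
SE = √(626200.15) = 791.33.

791.33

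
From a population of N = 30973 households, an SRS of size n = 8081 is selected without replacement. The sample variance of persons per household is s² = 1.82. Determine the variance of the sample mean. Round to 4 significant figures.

Under SRS without replacement, Var(ȳ) = (1 − f)·s²/n with f = n/N = 8081/30973 = 0.26090466.
Var(ȳ) = (1 − 0.26090466)·1.82/8081 = 0.73909534·2.2521965 × 10^-4 = 1.6645879 × 10^-4.

1.665 × 10^-4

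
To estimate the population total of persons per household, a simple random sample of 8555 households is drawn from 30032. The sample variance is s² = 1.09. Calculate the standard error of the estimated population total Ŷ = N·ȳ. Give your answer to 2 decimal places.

Var(Ŷ) = N²·Var(ȳ) = N²·(1 − n/N)·s²/n.
f = 8555/30032 = 0.28486281; Var(ȳ) = 0.71513719·1.09/8555 = 9.1116252 × 10^-5.
Var(Ŷ) = 30032² · (9.1116252 × 10^-5) = 82179.663.
SE(Ŷ) = √(82179.663) = 286.67.

286.67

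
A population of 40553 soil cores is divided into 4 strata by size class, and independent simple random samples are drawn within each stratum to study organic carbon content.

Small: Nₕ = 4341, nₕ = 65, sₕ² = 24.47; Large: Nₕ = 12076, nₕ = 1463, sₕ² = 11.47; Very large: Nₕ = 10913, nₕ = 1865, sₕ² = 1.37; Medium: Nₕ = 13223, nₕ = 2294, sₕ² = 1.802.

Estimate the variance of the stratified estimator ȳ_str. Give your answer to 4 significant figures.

Var(ȳ_str) = Σₕ Wₕ²(1 − fₕ)sₕ²/nₕ with Wₕ = Nₕ/N, N = 40553.
Small: Wₕ = 0.10704510; term = 0.10704510²·(1 − 0.01497351)·24.47/65 = 0.0042491506.
Large: Wₕ = 0.29778315; term = 0.29778315²·(1 − 0.12114939)·11.47/1463 = 6.109904 × 10^-4.
Very large: Wₕ = 0.26910463; term = 0.26910463²·(1 − 0.17089710)·1.37/1865 = 4.4105475 × 10^-5.
Medium: Wₕ = 0.32606712; term = 0.32606712²·(1 − 0.17348559)·1.802/2294 = 6.9028084 × 10^-5.
Sum = 0.0049732746.

0.004973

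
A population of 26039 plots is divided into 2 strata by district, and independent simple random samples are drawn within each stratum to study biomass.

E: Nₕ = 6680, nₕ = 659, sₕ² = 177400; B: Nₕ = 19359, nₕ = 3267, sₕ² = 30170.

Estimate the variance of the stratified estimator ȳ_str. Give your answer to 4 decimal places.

Var(ȳ_str) = Σₕ Wₕ²(1 − fₕ)sₕ²/nₕ with Wₕ = Nₕ/N, N = 26039.
E: Wₕ = 0.25653827; term = 0.25653827²·(1 − 0.09865269)·177400/659 = 15.968521.
B: Wₕ = 0.74346173; term = 0.74346173²·(1 − 0.16875872)·30170/3267 = 4.2429754.
Sum = 20.211496.

20.2115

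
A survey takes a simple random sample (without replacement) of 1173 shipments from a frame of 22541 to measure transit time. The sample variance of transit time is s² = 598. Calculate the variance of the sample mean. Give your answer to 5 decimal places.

Under SRS without replacement, Var(ȳ) = (1 − f)·s²/n with f = n/N = 1173/22541 = 0.05203851.
Var(ȳ) = (1 − 0.05203851)·598/1173 = 0.94796149·0.50980392 = 0.48327449.

0.48327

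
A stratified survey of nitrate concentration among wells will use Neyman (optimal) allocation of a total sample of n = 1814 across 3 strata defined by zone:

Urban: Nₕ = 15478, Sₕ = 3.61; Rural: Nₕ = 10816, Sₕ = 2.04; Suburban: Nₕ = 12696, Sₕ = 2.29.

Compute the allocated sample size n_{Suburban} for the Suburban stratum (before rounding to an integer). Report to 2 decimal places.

Neyman allocation: nₕ = n·NₕSₕ / Σⱼ NⱼSⱼ.
Σ NⱼSⱼ = 15478·3.61 + 10816·2.04 + 12696·2.29 = 107014.06.
n_{Suburban} = 1814·12696·2.29 / 107014.06 = 492.83.

492.83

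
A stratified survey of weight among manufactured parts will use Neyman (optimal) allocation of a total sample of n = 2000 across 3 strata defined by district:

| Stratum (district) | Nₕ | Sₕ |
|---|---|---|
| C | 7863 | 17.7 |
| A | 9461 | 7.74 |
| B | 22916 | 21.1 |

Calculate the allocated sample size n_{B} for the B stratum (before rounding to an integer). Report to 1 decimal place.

1389.6

Neyman allocation: nₕ = n·NₕSₕ / Σⱼ NⱼSⱼ.
Σ NⱼSⱼ = 7863·17.7 + 9461·7.74 + 22916·21.1 = 695930.84.
n_{B} = 2000·22916·21.1 / 695930.84 = 1389.6.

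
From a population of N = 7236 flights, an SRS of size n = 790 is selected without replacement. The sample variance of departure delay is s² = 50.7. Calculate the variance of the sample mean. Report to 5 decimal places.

0.05717

Under SRS without replacement, Var(ȳ) = (1 − f)·s²/n with f = n/N = 790/7236 = 0.10917634.
Var(ȳ) = (1 − 0.10917634)·50.7/790 = 0.89082366·0.064177215 = 0.057170582.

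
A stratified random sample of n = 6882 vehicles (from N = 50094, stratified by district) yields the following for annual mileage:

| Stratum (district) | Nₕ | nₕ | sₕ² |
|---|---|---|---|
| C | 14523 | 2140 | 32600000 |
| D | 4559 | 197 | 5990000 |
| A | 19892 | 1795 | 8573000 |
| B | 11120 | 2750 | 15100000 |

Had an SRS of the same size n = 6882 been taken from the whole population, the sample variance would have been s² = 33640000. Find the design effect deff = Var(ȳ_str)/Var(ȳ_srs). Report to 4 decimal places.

0.5268

Var(ȳ_str) = Σ Wₕ²(1−fₕ)sₕ²/nₕ with Wₕ = Nₕ/50094:
  C: (14523/50094)²·(1−2140/14523)·32600000/2140 = 1091.7284
  D: (4559/50094)²·(1−197/4559)·5990000/197 = 240.95971
  A: (19892/50094)²·(1−1795/19892)·8573000/1795 = 685.1442
  B: (11120/50094)²·(1−2750/11120)·15100000/2750 = 203.65875
  → Var(ȳ_str) = 2221.4911.
Var(ȳ_srs) = (1 − 6882/50094)·33640000/6882 = 4216.5764.
deff = 2221.4911 / 4216.5764 = 0.5268.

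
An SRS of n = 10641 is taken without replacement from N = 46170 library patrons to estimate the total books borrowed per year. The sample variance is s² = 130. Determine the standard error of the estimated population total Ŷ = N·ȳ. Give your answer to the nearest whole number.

Var(Ŷ) = N²·Var(ȳ) = N²·(1 − n/N)·s²/n.
f = 10641/46170 = 0.23047433; Var(ȳ) = 0.76952567·130/10641 = 0.0094012157.
Var(Ŷ) = 46170² · 0.0094012157 = 2.0040279 × 10^7.
SE(Ŷ) = √(2.0040279 × 10^7) = 4477.

4477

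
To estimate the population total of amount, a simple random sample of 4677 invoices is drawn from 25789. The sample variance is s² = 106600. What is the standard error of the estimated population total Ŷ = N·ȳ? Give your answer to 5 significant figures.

Var(Ŷ) = N²·Var(ȳ) = N²·(1 − n/N)·s²/n.
f = 4677/25789 = 0.18135639; Var(ȳ) = 0.81864361·106600/4677 = 18.658843.
Var(Ŷ) = 25789² · 18.658843 = 1.2409484 × 10^10.
SE(Ŷ) = √(1.2409484 × 10^10) = 111400.

111400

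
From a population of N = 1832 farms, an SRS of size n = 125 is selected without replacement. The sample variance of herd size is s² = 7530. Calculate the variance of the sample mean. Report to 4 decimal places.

Under SRS without replacement, Var(ȳ) = (1 − f)·s²/n with f = n/N = 125/1832 = 0.06823144.
Var(ȳ) = (1 − 0.06823144)·7530/125 = 0.93176856·60.24 = 56.129738.

56.1297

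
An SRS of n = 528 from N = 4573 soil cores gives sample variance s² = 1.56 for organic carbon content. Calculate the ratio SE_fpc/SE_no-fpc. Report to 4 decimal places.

f = n/N = 528/4573 = 0.11546031.
SE_no-fpc = √(s²/n) = 0.054355731; SE_fpc = √((1−f)s²/n) = 0.051121548.
Ratio = √(1−f) = 0.94049970.

0.9405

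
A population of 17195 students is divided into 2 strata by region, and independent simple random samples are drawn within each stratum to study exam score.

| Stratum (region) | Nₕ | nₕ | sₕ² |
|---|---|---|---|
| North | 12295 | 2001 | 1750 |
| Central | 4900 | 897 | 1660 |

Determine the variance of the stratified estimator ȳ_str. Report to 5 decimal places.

Var(ȳ_str) = Σₕ Wₕ²(1 − fₕ)sₕ²/nₕ with Wₕ = Nₕ/N, N = 17195.
North: Wₕ = 0.71503344; term = 0.71503344²·(1 − 0.16274908)·1750/2001 = 0.3743685.
Central: Wₕ = 0.28496656; term = 0.28496656²·(1 − 0.18306122)·1660/897 = 0.1227702.
Sum = 0.4971387.

0.49714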